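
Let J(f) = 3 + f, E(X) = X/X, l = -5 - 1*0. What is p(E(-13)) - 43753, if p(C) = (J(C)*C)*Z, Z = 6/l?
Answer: -218789/5 ≈ -43758.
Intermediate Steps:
l = -5 (l = -5 + 0 = -5)
E(X) = 1
Z = -6/5 (Z = 6/(-5) = 6*(-⅕) = -6/5 ≈ -1.2000)
p(C) = -6*C*(3 + C)/5 (p(C) = ((3 + C)*C)*(-6/5) = (C*(3 + C))*(-6/5) = -6*C*(3 + C)/5)
p(E(-13)) - 43753 = -6/5*1*(3 + 1) - 43753 = -6/5*1*4 - 43753 = -24/5 - 43753 = -218789/5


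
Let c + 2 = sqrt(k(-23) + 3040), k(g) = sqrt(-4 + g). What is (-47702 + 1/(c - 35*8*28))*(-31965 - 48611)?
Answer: 3843636352 + 80576/(7842 - sqrt(3040 + 3*I*sqrt(3))) ≈ 3.8436e+9 + 6.2617e-5*I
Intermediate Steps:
c = -2 + sqrt(3040 + 3*I*sqrt(3)) (c = -2 + sqrt(sqrt(-4 - 23) + 3040) = -2 + sqrt(sqrt(-27) + 3040) = -2 + sqrt(3*I*sqrt(3) + 3040) = -2 + sqrt(3040 + 3*I*sqrt(3)) ≈ 53.136 + 0.047121*I)
(-47702 + 1/(c - 35*8*28))*(-31965 - 48611) = (-47702 + 1/((-2 + sqrt(3040 + 3*I*sqrt(3))) - 35*8*28))*(-31965 - 48611) = (-47702 + 1/((-2 + sqrt(3040 + 3*I*sqrt(3))) - 280*28))*(-80576) = (-47702 + 1/((-2 + sqrt(3040 + 3*I*sqrt(3))) - 7840))*(-80576) = (-47702 + 1/(-7842 + sqrt(3040 + 3*I*sqrt(3))))*(-80576) = 3843636352 - 80576/(-7842 + sqrt(3040 + 3*I*sqrt(3)))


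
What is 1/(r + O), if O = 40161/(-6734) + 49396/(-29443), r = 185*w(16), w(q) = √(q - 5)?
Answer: 300396216884566894/14797185442694353727731 + 7272472211033715140*√11/14797185442694353727731 ≈ 0.0016503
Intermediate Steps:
w(q) = √(-5 + q)
r = 185*√11 (r = 185*√(-5 + 16) = 185*√11 ≈ 613.58)
O = -1515092987/198269162 (O = 40161*(-1/6734) + 49396*(-1/29443) = -40161/6734 - 49396/29443 = -1515092987/198269162 ≈ -7.6416)
1/(r + O) = 1/(185*√11 - 1515092987/198269162) = 1/(-1515092987/198269162 + 185*√11)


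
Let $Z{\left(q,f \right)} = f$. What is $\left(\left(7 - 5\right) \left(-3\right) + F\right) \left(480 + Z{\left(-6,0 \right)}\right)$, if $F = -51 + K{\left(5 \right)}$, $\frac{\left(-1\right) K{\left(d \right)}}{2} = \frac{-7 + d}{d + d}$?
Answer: $-27168$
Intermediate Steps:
$K{\left(d \right)} = - \frac{-7 + d}{d}$ ($K{\left(d \right)} = - 2 \frac{-7 + d}{d + d} = - 2 \frac{-7 + d}{2 d} = - \frac{-7 + d}{d}$)
$F = - \frac{253}{5}$ ($F = -51 + \frac{7 - 5}{5} = -51 + \frac{1}{5} \cdot 2 = -51 + \frac{2}{5} = - \frac{253}{5} \approx -50.6$)
$\left(\left(7 - 5\right) \left(-3\right) + F\right) \left(480 + Z{\left(-6,0 \right)}\right) = \left(\left(7 - 5\right) \left(-3\right) - \frac{253}{5}\right) \left(480 + 0\right) = \left(2 \left(-3\right) - \frac{253}{5}\right) 480 = \left(-6 - \frac{253}{5}\right) 480 = \left(- \frac{283}{5}\right) 480 = -27168$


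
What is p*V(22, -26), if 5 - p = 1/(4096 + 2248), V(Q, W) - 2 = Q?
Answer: 95157/793 ≈ 120.00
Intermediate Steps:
V(Q, W) = 2 + Q
p = 31719/6344 (p = 5 - 1/(4096 + 2248) = 5 - 1/6344 = 31719/6344 ≈ 4.9998)
p*V(22, -26) = 31719*(2 + 22)/6344 = (31719/6344)*24 = 95157/793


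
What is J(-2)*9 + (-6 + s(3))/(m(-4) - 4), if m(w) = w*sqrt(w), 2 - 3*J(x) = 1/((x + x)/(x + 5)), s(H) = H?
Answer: 42/5 - 3*I/10 ≈ 8.4 - 0.3*I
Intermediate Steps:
J(x) = 2/3 - (5 + x)/(6*x) (J(x) = 2/3 - (x + 5)/(x + x)/3 = 2/3 - (5 + x)/(2*x)/3 = 2/3 - (5 + x)/(6*x))
m(w) = w**(3/2)
J(-2)*9 + (-6 + s(3))/(m(-4) - 4) = ((1/6)*(-5 + 3*(-2))/(-2))*9 + (-6 + 3)/((-4)**(3/2) - 4) = ((1/6)*(-1/2)*(-5 - 6))*9 - 3/(-8*I - 4) = ((1/6)*(-1/2)*(-11))*9 - 3*(-4 + 8*I)/80 = (11/12)*9 - 3*(-4 + 8*I)/80 = 33/4 - 3*(-4 + 8*I)/80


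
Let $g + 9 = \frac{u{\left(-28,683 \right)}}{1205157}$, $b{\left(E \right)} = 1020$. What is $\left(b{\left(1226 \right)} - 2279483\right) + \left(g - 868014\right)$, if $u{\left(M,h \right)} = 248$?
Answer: $- \frac{3792009628054}{1205157} \approx -3.1465 \cdot 10^{6}$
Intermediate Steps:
$g = - \frac{10846165}{1205157}$ ($g = -9 + \frac{248}{1205157} = - \frac{10846165}{1205157} \approx -8.9998$)
$\left(b{\left(1226 \right)} - 2279483\right) + \left(g - 868014\right) = \left(1020 - 2279483\right) - \frac{1046103994363}{1205157} = -2278463 - \frac{1046103994363}{1205157} = - \frac{3792009628054}{1205157}$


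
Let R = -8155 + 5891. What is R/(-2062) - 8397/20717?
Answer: 14794337/21359227 ≈ 0.69264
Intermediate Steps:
R = -2264
R/(-2062) - 8397/20717 = -2264/(-2062) - 8397/20717 = -2264*(-1/2062) - 8397*1/20717 = 1132/1031 - 8397/20717 = 14794337/21359227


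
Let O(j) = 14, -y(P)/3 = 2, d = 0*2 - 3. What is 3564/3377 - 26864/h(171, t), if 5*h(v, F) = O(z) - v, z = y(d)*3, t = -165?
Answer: 41287108/48199 ≈ 856.60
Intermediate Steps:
d = -3 (d = 0 - 3 = -3)
y(P) = -6 (y(P) = -3*2 = -6)
z = -18 (z = -6*3 = -18)
h(v, F) = 14/5 - v/5 (h(v, F) = (14 - v)/5 = 14/5 - v/5)
3564/3377 - 26864/h(171, t) = 3564/3377 - 26864/(14/5 - ⅕*171) = 3564*(1/3377) - 26864/(14/5 - 171/5) = 324/307 - 26864/(-157/5) = 324/307 - 26864*(-5/157) = 324/307 + 134320/157 = 41287108/48199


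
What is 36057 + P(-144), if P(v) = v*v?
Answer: 56793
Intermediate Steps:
P(v) = v²
36057 + P(-144) = 36057 + (-144)² = 36057 + 20736 = 56793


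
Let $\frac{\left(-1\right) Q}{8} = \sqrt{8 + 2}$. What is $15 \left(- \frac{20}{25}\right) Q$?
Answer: $96 \sqrt{10} \approx 303.58$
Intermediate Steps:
$Q = - 8 \sqrt{10}$ ($Q = - 8 \sqrt{8 + 2} = - 8 \sqrt{10} \approx -25.298$)
$15 \left(- \frac{20}{25}\right) Q = 15 \left(- \frac{20}{25}\right) \left(- 8 \sqrt{10}\right) = 15 \left(\left(-20\right) \frac{1}{25}\right) \left(- 8 \sqrt{10}\right) = 15 \left(- \frac{4}{5}\right) \left(- 8 \sqrt{10}\right) = - 12 \left(- 8 \sqrt{10}\right) = 96 \sqrt{10}$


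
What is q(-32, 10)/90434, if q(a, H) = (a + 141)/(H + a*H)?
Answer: -109/28034540 ≈ -3.8881e-6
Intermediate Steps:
q(a, H) = (141 + a)/(H + H*a)
q(-32, 10)/90434 = ((141 - 32)/(10*(1 - 32)))/90434 = ((⅒)*109/(-31))*(1/90434) = ((⅒)*(-1/31)*109)*(1/90434) = -109/310*1/90434 = -109/28034540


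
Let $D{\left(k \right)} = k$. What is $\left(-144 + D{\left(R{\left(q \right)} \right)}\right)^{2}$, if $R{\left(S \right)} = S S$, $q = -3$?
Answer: $18225$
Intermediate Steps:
$R{\left(S \right)} = S^{2}$
$\left(-144 + D{\left(R{\left(q \right)} \right)}\right)^{2} = \left(-144 + \left(-3\right)^{2}\right)^{2} = \left(-144 + 9\right)^{2} = \left(-135\right)^{2} = 18225$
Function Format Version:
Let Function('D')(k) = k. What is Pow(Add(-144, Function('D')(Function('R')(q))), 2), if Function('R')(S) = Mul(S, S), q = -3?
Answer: 18225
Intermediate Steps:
Function('R')(S) = Pow(S, 2)
Pow(Add(-144, Function('D')(Function('R')(q))), 2) = Pow(Add(-144, Pow(-3, 2)), 2) = Pow(Add(-144, 9), 2) = Pow(-135, 2) = 18225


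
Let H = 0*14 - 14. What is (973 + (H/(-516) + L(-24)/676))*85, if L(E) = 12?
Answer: 3606269755/43602 ≈ 82709.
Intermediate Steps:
H = -14 (H = 0 - 14 = -14)
(973 + (H/(-516) + L(-24)/676))*85 = (973 + (-14/(-516) + 12/676))*85 = (973 + (-14*(-1/516) + 12*(1/676)))*85 = (973 + (7/258 + 3/169))*85 = (973 + 1957/43602)*85 = (42426703/43602)*85 = 3606269755/43602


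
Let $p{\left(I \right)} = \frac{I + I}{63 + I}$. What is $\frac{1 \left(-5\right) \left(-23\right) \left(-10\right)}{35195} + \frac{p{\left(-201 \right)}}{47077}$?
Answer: $- \frac{248565717}{7621625069} \approx -0.032613$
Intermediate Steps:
$p{\left(I \right)} = \frac{2 I}{63 + I}$
$\frac{1 \left(-5\right) \left(-23\right) \left(-10\right)}{35195} + \frac{p{\left(-201 \right)}}{47077} = \frac{1 \left(-5\right) \left(-23\right) \left(-10\right)}{35195} + \frac{2 \left(-201\right) \frac{1}{63 - 201}}{47077} = \left(-5\right) \left(-23\right) \left(-10\right) \frac{1}{35195} + 2 \left(-201\right) \frac{1}{-138} \cdot \frac{1}{47077} = 115 \left(-10\right) \frac{1}{35195} + 2 \left(-201\right) \left(- \frac{1}{138}\right) \frac{1}{47077} = \left(-1150\right) \frac{1}{35195} + \frac{67}{23} \cdot \frac{1}{47077} = - \frac{230}{7039} + \frac{67}{1082771} = - \frac{248565717}{7621625069}$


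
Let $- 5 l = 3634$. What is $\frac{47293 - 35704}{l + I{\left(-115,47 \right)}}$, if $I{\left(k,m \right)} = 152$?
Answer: $- \frac{19315}{958} \approx -20.162$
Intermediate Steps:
$l = - \frac{3634}{5}$ ($l = \left(- \frac{1}{5}\right) 3634 = - \frac{3634}{5} \approx -726.8$)
$\frac{47293 - 35704}{l + I{\left(-115,47 \right)}} = \frac{47293 - 35704}{- \frac{3634}{5} + 152} = \frac{11589}{- \frac{2874}{5}} = 11589 \left(- \frac{5}{2874}\right) = - \frac{19315}{958}$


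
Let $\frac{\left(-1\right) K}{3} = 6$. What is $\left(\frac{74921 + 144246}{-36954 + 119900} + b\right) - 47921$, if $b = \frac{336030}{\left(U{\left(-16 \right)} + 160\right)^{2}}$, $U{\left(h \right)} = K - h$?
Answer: $- \frac{12399367903882}{258832993} \approx -47905.0$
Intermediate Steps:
$K = -18$ ($K = \left(-3\right) 6 = -18$)
$U{\left(h \right)} = -18 - h$
$b = \frac{168015}{12482}$ ($b = \frac{336030}{\left(\left(-18 - -16\right) + 160\right)^{2}} = \frac{336030}{\left(\left(-18 + 16\right) + 160\right)^{2}} = \frac{336030}{\left(-2 + 160\right)^{2}} = \frac{336030}{158^{2}} = \frac{336030}{24964} = 336030 \cdot \frac{1}{24964} = \frac{168015}{12482} \approx 13.461$)
$\left(\frac{74921 + 144246}{-36954 + 119900} + b\right) - 47921 = \left(\frac{74921 + 144246}{-36954 + 119900} + \frac{168015}{12482}\right) - 47921 = \left(\frac{219167}{82946} + \frac{168015}{12482}\right) - 47921 = \frac{4167953671}{258832993} - 47921 = - \frac{12399367903882}{258832993}$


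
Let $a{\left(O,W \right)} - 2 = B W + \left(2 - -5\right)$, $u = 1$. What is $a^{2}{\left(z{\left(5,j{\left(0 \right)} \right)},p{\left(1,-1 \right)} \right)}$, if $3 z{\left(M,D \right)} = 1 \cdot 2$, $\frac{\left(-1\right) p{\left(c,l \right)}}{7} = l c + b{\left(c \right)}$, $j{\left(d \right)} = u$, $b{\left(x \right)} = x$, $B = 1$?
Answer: $81$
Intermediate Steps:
$j{\left(d \right)} = 1$
$p{\left(c,l \right)} = - 7 c - 7 c l$ ($p{\left(c,l \right)} = - 7 \left(l c + c\right) = - 7 \left(c l + c\right) = - 7 \left(c + c l\right) = - 7 c - 7 c l$)
$z{\left(M,D \right)} = \frac{2}{3}$ ($z{\left(M,D \right)} = \frac{1 \cdot 2}{3} = \frac{1}{3} \cdot 2 = \frac{2}{3}$)
$a{\left(O,W \right)} = 9 + W$ ($a{\left(O,W \right)} = 2 + \left(1 W + \left(2 - -5\right)\right) = 2 + \left(W + \left(2 + 5\right)\right) = 2 + \left(W + 7\right) = 2 + \left(7 + W\right) = 9 + W$)
$a^{2}{\left(z{\left(5,j{\left(0 \right)} \right)},p{\left(1,-1 \right)} \right)} = \left(9 + 7 \cdot 1 \left(-1 - -1\right)\right)^{2} = \left(9 + 7 \cdot 1 \left(-1 + 1\right)\right)^{2} = \left(9 + 7 \cdot 1 \cdot 0\right)^{2} = \left(9 + 0\right)^{2} = 9^{2} = 81$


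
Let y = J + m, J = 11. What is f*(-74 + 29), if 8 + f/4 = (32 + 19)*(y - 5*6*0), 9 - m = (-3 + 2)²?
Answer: -172980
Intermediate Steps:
m = 8 (m = 9 - (-3 + 2)² = 9 - 1*(-1)² = 9 - 1*1 = 9 - 1 = 8)
y = 19 (y = 11 + 8 = 19)
f = 3844 (f = -32 + 4*((32 + 19)*(19 - 5*6*0)) = -32 + 4*(51*(19 - 30*0)) = -32 + 4*(51*(19 + 0)) = -32 + 4*(51*19) = -32 + 4*969 = -32 + 3876 = 3844)
f*(-74 + 29) = 3844*(-74 + 29) = 3844*(-45) = -172980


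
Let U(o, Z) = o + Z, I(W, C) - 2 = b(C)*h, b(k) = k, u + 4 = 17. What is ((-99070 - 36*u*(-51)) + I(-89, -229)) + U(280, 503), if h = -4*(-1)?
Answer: -75333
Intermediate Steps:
u = 13 (u = -4 + 17 = 13)
h = 4
I(W, C) = 2 + 4*C (I(W, C) = 2 + C*4 = 2 + 4*C)
U(o, Z) = Z + o
((-99070 - 36*u*(-51)) + I(-89, -229)) + U(280, 503) = ((-99070 - 36*13*(-51)) + (2 + 4*(-229))) + (503 + 280) = ((-99070 - 468*(-51)) + (2 - 916)) + 783 = ((-99070 - 1*(-23868)) - 914) + 783 = ((-99070 + 23868) - 914) + 783 = (-75202 - 914) + 783 = -76116 + 783 = -75333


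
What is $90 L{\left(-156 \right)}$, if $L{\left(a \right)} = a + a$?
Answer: $-28080$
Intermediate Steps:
$L{\left(a \right)} = 2 a$
$90 L{\left(-156 \right)} = 90 \cdot 2 \left(-156\right) = 90 \left(-312\right) = -28080$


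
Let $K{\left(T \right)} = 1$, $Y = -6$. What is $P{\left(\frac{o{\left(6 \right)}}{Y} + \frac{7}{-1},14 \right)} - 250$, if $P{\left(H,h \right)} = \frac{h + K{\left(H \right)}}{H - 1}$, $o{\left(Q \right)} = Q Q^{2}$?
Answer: $- \frac{11015}{44} \approx -250.34$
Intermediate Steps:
$o{\left(Q \right)} = Q^{3}$
$P{\left(H,h \right)} = \frac{1 + h}{-1 + H}$ ($P{\left(H,h \right)} = \frac{h + 1}{H - 1} = \frac{1 + h}{-1 + H}$)
$P{\left(\frac{o{\left(6 \right)}}{Y} + \frac{7}{-1},14 \right)} - 250 = \frac{1 + 14}{-1 + \left(\frac{6^{3}}{-6} + \frac{7}{-1}\right)} - 250 = \frac{1}{-1 + \left(216 \left(- \frac{1}{6}\right) + 7 \left(-1\right)\right)} 15 - 250 = \frac{1}{-1 - 43} \cdot 15 - 250 = \frac{1}{-44} \cdot 15 - 250 = \left(- \frac{1}{44}\right) 15 - 250 = - \frac{15}{44} - 250 = - \frac{11015}{44}$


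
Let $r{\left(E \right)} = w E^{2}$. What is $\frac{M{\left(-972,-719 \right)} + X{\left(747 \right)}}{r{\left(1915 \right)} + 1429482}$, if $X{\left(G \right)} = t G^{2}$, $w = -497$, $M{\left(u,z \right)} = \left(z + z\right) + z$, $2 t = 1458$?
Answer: $- \frac{406786404}{1821181343} \approx -0.22336$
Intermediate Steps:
$t = 729$ ($t = \frac{1}{2} \cdot 1458 = 729$)
$M{\left(u,z \right)} = 3 z$ ($M{\left(u,z \right)} = 2 z + z = 3 z$)
$X{\left(G \right)} = 729 G^{2}$
$r{\left(E \right)} = - 497 E^{2}$
$\frac{M{\left(-972,-719 \right)} + X{\left(747 \right)}}{r{\left(1915 \right)} + 1429482} = \frac{3 \left(-719\right) + 729 \cdot 747^{2}}{- 497 \cdot 1915^{2} + 1429482} = \frac{-2157 + 729 \cdot 558009}{\left(-497\right) 3667225 + 1429482} = \frac{-2157 + 406788561}{-1822610825 + 1429482} = \frac{406786404}{-1821181343} = 406786404 \left(- \frac{1}{1821181343}\right) = - \frac{406786404}{1821181343}$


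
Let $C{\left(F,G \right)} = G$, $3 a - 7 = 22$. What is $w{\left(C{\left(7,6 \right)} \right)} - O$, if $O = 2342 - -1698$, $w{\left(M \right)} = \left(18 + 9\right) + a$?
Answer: $- \frac{12010}{3} \approx -4003.3$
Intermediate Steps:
$a = \frac{29}{3}$ ($a = \frac{7}{3} + \frac{1}{3} \cdot 22 = \frac{7}{3} + \frac{22}{3} = \frac{29}{3} \approx 9.6667$)
$w{\left(M \right)} = \frac{110}{3}$ ($w{\left(M \right)} = \left(18 + 9\right) + \frac{29}{3} = 27 + \frac{29}{3} = \frac{110}{3}$)
$O = 4040$ ($O = 2342 + 1698 = 4040$)
$w{\left(C{\left(7,6 \right)} \right)} - O = \frac{110}{3} - 4040 = - \frac{12010}{3}$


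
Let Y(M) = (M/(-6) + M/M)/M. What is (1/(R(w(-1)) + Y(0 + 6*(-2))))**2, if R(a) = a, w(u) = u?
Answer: 16/25 ≈ 0.64000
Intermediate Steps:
Y(M) = (1 - M/6)/M (Y(M) = (M*(-1/6) + 1)/M = (-M/6 + 1)/M = (1 - M/6)/M)
(1/(R(w(-1)) + Y(0 + 6*(-2))))**2 = (1/(-1 + (6 - (0 + 6*(-2)))/(6*(0 + 6*(-2)))))**2 = (1/(-1 + (6 - (0 - 12))/(6*(0 - 12))))**2 = (1/(-1 + (1/6)*(6 - 1*(-12))/(-12)))**2 = (1/(-1 + (1/6)*(-1/12)*(6 + 12)))**2 = (1/(-1 + (1/6)*(-1/12)*18))**2 = (1/(-1 - 1/4))**2 = (1/(-5/4))**2 = (-4/5)**2 = 16/25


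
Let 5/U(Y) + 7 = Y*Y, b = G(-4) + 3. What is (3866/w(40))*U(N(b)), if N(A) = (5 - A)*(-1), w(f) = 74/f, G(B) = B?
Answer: 386600/1073 ≈ 360.30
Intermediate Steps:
b = -1 (b = -4 + 3 = -1)
N(A) = -5 + A
U(Y) = 5/(-7 + Y**2) (U(Y) = 5/(-7 + Y*Y) = 5/(-7 + Y**2))
(3866/w(40))*U(N(b)) = (3866/((74/40)))*(5/(-7 + (-5 - 1)**2)) = (3866/((74*(1/40))))*(5/(-7 + (-6)**2)) = (3866/(37/20))*(5/(-7 + 36)) = (3866*(20/37))*(5/29) = 77320*(5*(1/29))/37 = (77320/37)*(5/29) = 386600/1073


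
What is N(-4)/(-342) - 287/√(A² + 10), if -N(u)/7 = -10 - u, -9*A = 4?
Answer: -7/57 - 369*√826/118 ≈ -89.997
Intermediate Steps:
A = -4/9 (A = -⅑*4 = -4/9 ≈ -0.44444)
N(u) = 70 + 7*u (N(u) = -7*(-10 - u) = 70 + 7*u)
N(-4)/(-342) - 287/√(A² + 10) = (70 + 7*(-4))/(-342) - 287/√((-4/9)² + 10) = (70 - 28)*(-1/342) - 287/√(16/81 + 10) = 42*(-1/342) - 287*9*√826/826 = -7/57 - 287*9*√826/826 = -7/57 - 369*√826/118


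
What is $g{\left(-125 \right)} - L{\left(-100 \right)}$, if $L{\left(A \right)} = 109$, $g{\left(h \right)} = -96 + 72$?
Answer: $-133$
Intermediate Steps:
$g{\left(h \right)} = -24$
$g{\left(-125 \right)} - L{\left(-100 \right)} = -24 - 109 = -133$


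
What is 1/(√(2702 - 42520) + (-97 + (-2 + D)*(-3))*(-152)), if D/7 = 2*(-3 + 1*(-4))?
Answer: -15428/476066277 - I*√39818/952132554 ≈ -3.2407e-5 - 2.0958e-7*I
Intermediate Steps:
D = -98 (D = 7*(2*(-3 + 1*(-4))) = 7*(2*(-3 - 4)) = 7*(2*(-7)) = 7*(-14) = -98)
1/(√(2702 - 42520) + (-97 + (-2 + D)*(-3))*(-152)) = 1/(√(2702 - 42520) + (-97 + (-2 - 98)*(-3))*(-152)) = 1/(√(-39818) + (-97 - 100*(-3))*(-152)) = 1/(I*√39818 + (-97 + 300)*(-152)) = 1/(I*√39818 + 203*(-152)) = 1/(I*√39818 - 30856) = 1/(-30856 + I*√39818)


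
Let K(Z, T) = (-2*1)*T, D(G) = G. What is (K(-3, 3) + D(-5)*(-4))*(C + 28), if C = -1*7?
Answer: 294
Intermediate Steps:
C = -7
K(Z, T) = -2*T
(K(-3, 3) + D(-5)*(-4))*(C + 28) = (-2*3 - 5*(-4))*(-7 + 28) = (-6 + 20)*21 = 14*21 = 294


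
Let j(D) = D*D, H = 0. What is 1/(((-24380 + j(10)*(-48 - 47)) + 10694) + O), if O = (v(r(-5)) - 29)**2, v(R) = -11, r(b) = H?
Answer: -1/21586 ≈ -4.6326e-5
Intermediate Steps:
j(D) = D**2
r(b) = 0
O = 1600 (O = (-11 - 29)**2 = (-40)**2 = 1600)
1/(((-24380 + j(10)*(-48 - 47)) + 10694) + O) = 1/(((-24380 + 10**2*(-48 - 47)) + 10694) + 1600) = 1/(((-24380 + 100*(-95)) + 10694) + 1600) = 1/(((-24380 - 9500) + 10694) + 1600) = 1/((-33880 + 10694) + 1600) = 1/(-23186 + 1600) = 1/(-21586) = -1/21586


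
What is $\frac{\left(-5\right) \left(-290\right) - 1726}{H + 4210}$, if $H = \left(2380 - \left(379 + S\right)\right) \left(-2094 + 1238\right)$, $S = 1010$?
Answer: $\frac{46}{140681} \approx 0.00032698$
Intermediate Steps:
$H = -848296$ ($H = \left(2380 - 1389\right) \left(-2094 + 1238\right) = \left(2380 - 1389\right) \left(-856\right) = 991 \left(-856\right) = -848296$)
$\frac{\left(-5\right) \left(-290\right) - 1726}{H + 4210} = \frac{\left(-5\right) \left(-290\right) - 1726}{-848296 + 4210} = \frac{1450 - 1726}{-844086} = \left(-276\right) \left(- \frac{1}{844086}\right) = \frac{46}{140681}$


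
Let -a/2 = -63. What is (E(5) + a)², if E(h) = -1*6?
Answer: 14400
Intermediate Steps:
a = 126 (a = -2*(-63) = 126)
E(h) = -6
(E(5) + a)² = (-6 + 126)² = 120² = 14400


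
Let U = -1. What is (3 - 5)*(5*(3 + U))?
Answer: -20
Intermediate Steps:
(3 - 5)*(5*(3 + U)) = (3 - 5)*(5*(3 - 1)) = -10*2 = -2*10 = -20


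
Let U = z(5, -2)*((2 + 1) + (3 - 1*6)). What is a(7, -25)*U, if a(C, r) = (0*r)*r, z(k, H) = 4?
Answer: 0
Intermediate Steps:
a(C, r) = 0 (a(C, r) = 0*r = 0)
U = 0 (U = 4*((2 + 1) + (3 - 1*6)) = 4*(3 + (3 - 6)) = 4*(3 - 3) = 4*0 = 0)
a(7, -25)*U = 0*0 = 0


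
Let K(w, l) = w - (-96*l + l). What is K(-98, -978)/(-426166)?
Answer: 46504/213083 ≈ 0.21824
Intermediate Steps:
K(w, l) = w + 95*l (K(w, l) = w - (-95)*l = w + 95*l)
K(-98, -978)/(-426166) = (-98 + 95*(-978))/(-426166) = (-98 - 92910)*(-1/426166) = -93008*(-1/426166) = 46504/213083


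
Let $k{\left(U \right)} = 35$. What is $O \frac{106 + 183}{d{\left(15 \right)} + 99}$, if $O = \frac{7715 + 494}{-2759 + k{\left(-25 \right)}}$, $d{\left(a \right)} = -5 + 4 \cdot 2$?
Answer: $- \frac{139553}{16344} \approx -8.5385$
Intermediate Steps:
$d{\left(a \right)} = 3$ ($d{\left(a \right)} = -5 + 8 = 3$)
$O = - \frac{8209}{2724}$ ($O = \frac{7715 + 494}{-2759 + 35} = \frac{8209}{-2724} = 8209 \left(- \frac{1}{2724}\right) = - \frac{8209}{2724} \approx -3.0136$)
$O \frac{106 + 183}{d{\left(15 \right)} + 99} = - \frac{8209 \frac{106 + 183}{3 + 99}}{2724} = - \frac{8209 \cdot \frac{289}{102}}{2724} = - \frac{8209 \cdot 289 \cdot \frac{1}{102}}{2724} = \left(- \frac{8209}{2724}\right) \frac{17}{6} = - \frac{139553}{16344}$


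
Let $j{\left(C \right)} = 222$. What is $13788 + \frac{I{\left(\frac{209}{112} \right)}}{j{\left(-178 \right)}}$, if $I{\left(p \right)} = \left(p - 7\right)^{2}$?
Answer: $\frac{38396711809}{2784768} \approx 13788.0$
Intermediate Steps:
$I{\left(p \right)} = \left(-7 + p\right)^{2}$
$13788 + \frac{I{\left(\frac{209}{112} \right)}}{j{\left(-178 \right)}} = 13788 + \frac{\left(-7 + \frac{209}{112}\right)^{2}}{222} = 13788 + \left(-7 + 209 \cdot \frac{1}{112}\right)^{2} \cdot \frac{1}{222} = 13788 + \left(-7 + \frac{209}{112}\right)^{2} \cdot \frac{1}{222} = 13788 + \left(- \frac{575}{112}\right)^{2} \cdot \frac{1}{222} = 13788 + \frac{330625}{12544} \cdot \frac{1}{222} = 13788 + \frac{330625}{2784768} = \frac{38396711809}{2784768}$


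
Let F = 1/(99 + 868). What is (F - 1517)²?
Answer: 2151907095844/935089 ≈ 2.3013e+6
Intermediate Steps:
F = 1/967 ≈ 0.0010341
(F - 1517)² = (1/967 - 1517)² = (-1466938/967)² = 2151907095844/935089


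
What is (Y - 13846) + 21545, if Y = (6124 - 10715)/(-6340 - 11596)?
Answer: 138093855/17936 ≈ 7699.3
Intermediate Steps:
Y = 4591/17936 (Y = -4591/(-17936) = -4591*(-1/17936) = 4591/17936 ≈ 0.25597)
(Y - 13846) + 21545 = (4591/17936 - 13846) + 21545 = -248337265/17936 + 21545 = 138093855/17936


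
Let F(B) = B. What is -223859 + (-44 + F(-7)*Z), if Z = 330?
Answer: -226213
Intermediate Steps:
-223859 + (-44 + F(-7)*Z) = -223859 + (-44 - 7*330) = -223859 + (-44 - 2310) = -223859 - 2354 = -226213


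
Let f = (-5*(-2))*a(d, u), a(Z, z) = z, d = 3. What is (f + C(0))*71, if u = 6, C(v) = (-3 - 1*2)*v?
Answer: 4260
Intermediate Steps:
C(v) = -5*v (C(v) = (-3 - 2)*v = -5*v)
f = 60 (f = -5*(-2)*6 = 10*6 = 60)
(f + C(0))*71 = (60 - 5*0)*71 = (60 + 0)*71 = 60*71 = 4260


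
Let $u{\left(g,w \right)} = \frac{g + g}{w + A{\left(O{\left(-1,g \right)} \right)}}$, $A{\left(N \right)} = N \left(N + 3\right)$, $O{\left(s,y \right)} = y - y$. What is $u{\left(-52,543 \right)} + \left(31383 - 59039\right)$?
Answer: $- \frac{15017312}{543} \approx -27656.0$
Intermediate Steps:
$O{\left(s,y \right)} = 0$
$A{\left(N \right)} = N \left(3 + N\right)$
$u{\left(g,w \right)} = \frac{2 g}{w}$ ($u{\left(g,w \right)} = \frac{g + g}{w + 0 \left(3 + 0\right)} = \frac{2 g}{w + 0 \cdot 3} = \frac{2 g}{w + 0} = \frac{2 g}{w}$)
$u{\left(-52,543 \right)} + \left(31383 - 59039\right) = 2 \left(-52\right) \frac{1}{543} + \left(31383 - 59039\right) = - \frac{104}{543} - 27656 = - \frac{15017312}{543}$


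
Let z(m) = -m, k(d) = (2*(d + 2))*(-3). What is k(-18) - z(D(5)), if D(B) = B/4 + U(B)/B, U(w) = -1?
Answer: 1941/20 ≈ 97.050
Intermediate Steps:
k(d) = -12 - 6*d (k(d) = (2*(2 + d))*(-3) = (4 + 2*d)*(-3) = -12 - 6*d)
D(B) = -1/B + B/4 (D(B) = B/4 - 1/B = -1/B + B/4)
k(-18) - z(D(5)) = (-12 - 6*(-18)) - (-1)*(-1/5 + (1/4)*5) = (-12 + 108) - (-1)*(-1*1/5 + 5/4) = 96 - (-1)*(-1/5 + 5/4) = 96 - (-1)*21/20 = 96 - 1*(-21/20) = 96 + 21/20 = 1941/20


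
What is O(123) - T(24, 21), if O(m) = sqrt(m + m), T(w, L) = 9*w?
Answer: -216 + sqrt(246) ≈ -200.32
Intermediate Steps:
O(m) = sqrt(2)*sqrt(m) (O(m) = sqrt(2*m) = sqrt(2)*sqrt(m))
O(123) - T(24, 21) = sqrt(2)*sqrt(123) - 9*24 = sqrt(246) - 1*216 = sqrt(246) - 216 = -216 + sqrt(246)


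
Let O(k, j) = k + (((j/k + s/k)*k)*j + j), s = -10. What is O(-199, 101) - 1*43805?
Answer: -34712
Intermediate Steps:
O(k, j) = j + k + j*k*(-10/k + j/k) (O(k, j) = k + (((j/k - 10/k)*k)*j + j) = k + (((-10/k + j/k)*k)*j + j) = k + ((k*(-10/k + j/k))*j + j) = k + (j*k*(-10/k + j/k) + j) = k + (j + j*k*(-10/k + j/k)) = j + k + j*k*(-10/k + j/k))
O(-199, 101) - 1*43805 = (-199 + 101**2 - 9*101) - 1*43805 = (-199 + 10201 - 909) - 43805 = 9093 - 43805 = -34712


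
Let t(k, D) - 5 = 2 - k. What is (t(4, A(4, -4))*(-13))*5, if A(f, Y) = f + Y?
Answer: -195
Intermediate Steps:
A(f, Y) = Y + f
t(k, D) = 7 - k (t(k, D) = 5 + (2 - k) = 7 - k)
(t(4, A(4, -4))*(-13))*5 = ((7 - 1*4)*(-13))*5 = ((7 - 4)*(-13))*5 = (3*(-13))*5 = -39*5 = -195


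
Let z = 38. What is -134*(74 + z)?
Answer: -15008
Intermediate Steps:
-134*(74 + z) = -134*(74 + 38) = -134*112 = -15008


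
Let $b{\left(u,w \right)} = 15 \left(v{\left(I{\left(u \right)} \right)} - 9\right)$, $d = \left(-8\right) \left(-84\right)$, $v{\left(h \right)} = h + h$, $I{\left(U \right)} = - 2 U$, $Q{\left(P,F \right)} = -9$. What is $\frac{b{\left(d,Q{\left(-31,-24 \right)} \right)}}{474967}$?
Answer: $- \frac{40455}{474967} \approx -0.085174$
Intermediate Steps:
$v{\left(h \right)} = 2 h$
$d = 672$
$b{\left(u,w \right)} = -135 - 60 u$ ($b{\left(u,w \right)} = 15 \left(2 \left(- 2 u\right) - 9\right) = 15 \left(- 4 u - 9\right) = 15 \left(-9 - 4 u\right) = -135 - 60 u$)
$\frac{b{\left(d,Q{\left(-31,-24 \right)} \right)}}{474967} = \frac{-135 - 40320}{474967} = \left(-135 - 40320\right) \frac{1}{474967} = \left(-40455\right) \frac{1}{474967} = - \frac{40455}{474967}$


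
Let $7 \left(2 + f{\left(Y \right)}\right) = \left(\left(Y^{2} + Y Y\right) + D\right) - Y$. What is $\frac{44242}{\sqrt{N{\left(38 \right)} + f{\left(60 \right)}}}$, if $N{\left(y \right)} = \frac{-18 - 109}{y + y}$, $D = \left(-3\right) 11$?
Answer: $\frac{88484 \sqrt{71577807}}{538179} \approx 1391.0$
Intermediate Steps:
$D = -33$
$N{\left(y \right)} = - \frac{127}{2 y}$
$f{\left(Y \right)} = - \frac{47}{7} - \frac{Y}{7} + \frac{2 Y^{2}}{7}$ ($f{\left(Y \right)} = -2 + \frac{\left(\left(Y^{2} + Y Y\right) - 33\right) - Y}{7} = -2 + \frac{\left(\left(Y^{2} + Y^{2}\right) - 33\right) - Y}{7} = -2 + \frac{\left(2 Y^{2} - 33\right) - Y}{7} = -2 + \frac{\left(-33 + 2 Y^{2}\right) - Y}{7} = -2 + \frac{-33 - Y + 2 Y^{2}}{7} = -2 - \left(\frac{33}{7} - \frac{2 Y^{2}}{7} + \frac{Y}{7}\right) = - \frac{47}{7} - \frac{Y}{7} + \frac{2 Y^{2}}{7}$)
$\frac{44242}{\sqrt{N{\left(38 \right)} + f{\left(60 \right)}}} = \frac{44242}{\sqrt{- \frac{127}{2 \cdot 38} - \left(\frac{107}{7} - \frac{7200}{7}\right)}} = \frac{44242}{\sqrt{\left(- \frac{127}{2}\right) \frac{1}{38} - - \frac{7093}{7}}} = \frac{44242}{\sqrt{- \frac{127}{76} - - \frac{7093}{7}}} = \frac{44242}{\sqrt{- \frac{127}{76} + \frac{7093}{7}}} = \frac{44242}{\sqrt{\frac{538179}{532}}} = \frac{44242}{\frac{1}{266} \sqrt{71577807}} = 44242 \frac{2 \sqrt{71577807}}{538179} = \frac{88484 \sqrt{71577807}}{538179}$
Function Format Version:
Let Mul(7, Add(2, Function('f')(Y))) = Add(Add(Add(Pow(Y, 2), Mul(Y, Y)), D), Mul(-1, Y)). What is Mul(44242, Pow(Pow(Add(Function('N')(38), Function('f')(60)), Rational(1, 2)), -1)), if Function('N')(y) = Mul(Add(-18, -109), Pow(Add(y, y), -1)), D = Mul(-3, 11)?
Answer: Mul(Rational(88484, 538179), Pow(71577807, Rational(1, 2))) ≈ 1391.0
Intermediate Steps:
D = -33
Function('N')(y) = Mul(Rational(-127, 2), Pow(y, -1)) (Function('N')(y) = Mul(-127, Pow(Mul(2, y), -1)) = Mul(-127, Mul(Rational(1, 2), Pow(y, -1))) = Mul(Rational(-127, 2), Pow(y, -1)))
Function('f')(Y) = Add(Rational(-47, 7), Mul(Rational(-1, 7), Y), Mul(Rational(2, 7), Pow(Y, 2))) (Function('f')(Y) = Add(-2, Mul(Rational(1, 7), Add(Add(Add(Pow(Y, 2), Mul(Y, Y)), -33), Mul(-1, Y)))) = Add(-2, Mul(Rational(1, 7), Add(Add(Add(Pow(Y, 2), Pow(Y, 2)), -33), Mul(-1, Y)))) = Add(-2, Mul(Rational(1, 7), Add(Add(Mul(2, Pow(Y, 2)), -33), Mul(-1, Y)))) = Add(-2, Mul(Rational(1, 7), Add(Add(-33, Mul(2, Pow(Y, 2))), Mul(-1, Y)))) = Add(-2, Mul(Rational(1, 7), Add(-33, Mul(-1, Y), Mul(2, Pow(Y, 2))))) = Add(-2, Add(Rational(-33, 7), Mul(Rational(-1, 7), Y), Mul(Rational(2, 7), Pow(Y, 2)))) = Add(Rational(-47, 7), Mul(Rational(-1, 7), Y), Mul(Rational(2, 7), Pow(Y, 2))))
Mul(44242, Pow(Pow(Add(Function('N')(38), Function('f')(60)), Rational(1, 2)), -1)) = Mul(44242, Pow(Pow(Add(Mul(Rational(-127, 2), Pow(38, -1)), Add(Rational(-47, 7), Mul(Rational(-1, 7), 60), Mul(Rational(2, 7), Pow(60, 2)))), Rational(1, 2)), -1)) = Mul(44242, Pow(Pow(Add(Mul(Rational(-127, 2), Rational(1, 38)), Add(Rational(-47, 7), Rational(-60, 7), Mul(Rational(2, 7), 3600))), Rational(1, 2)), -1)) = Mul(44242, Pow(Pow(Add(Rational(-127, 76), Add(Rational(-47, 7), Rational(-60, 7), Rational(7200, 7))), Rational(1, 2)), -1)) = Mul(44242, Pow(Pow(Add(Rational(-127, 76), Rational(7093, 7)), Rational(1, 2)), -1)) = Mul(44242, Pow(Pow(Rational(538179, 532), Rational(1, 2)), -1)) = Mul(44242, Pow(Mul(Rational(1, 266), Pow(71577807, Rational(1, 2))), -1)) = Mul(44242, Mul(Rational(2, 538179), Pow(71577807, Rational(1, 2)))) = Mul(Rational(88484, 538179), Pow(71577807, Rational(1, 2)))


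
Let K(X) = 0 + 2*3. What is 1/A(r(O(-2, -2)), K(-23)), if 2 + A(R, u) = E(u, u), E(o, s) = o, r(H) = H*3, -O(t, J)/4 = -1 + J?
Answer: ¼ ≈ 0.25000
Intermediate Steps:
K(X) = 6 (K(X) = 0 + 6 = 6)
O(t, J) = 4 - 4*J (O(t, J) = -4*(-1 + J) = 4 - 4*J)
r(H) = 3*H
A(R, u) = -2 + u
1/A(r(O(-2, -2)), K(-23)) = 1/(-2 + 6) = 1/4 = ¼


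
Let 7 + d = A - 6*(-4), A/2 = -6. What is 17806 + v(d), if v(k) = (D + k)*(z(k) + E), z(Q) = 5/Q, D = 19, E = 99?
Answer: 20206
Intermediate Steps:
A = -12 (A = 2*(-6) = -12)
d = 5 (d = -7 + (-12 - 6*(-4)) = -7 + (-12 + 24) = -7 + 12 = 5)
v(k) = (19 + k)*(99 + 5/k) (v(k) = (19 + k)*(5/k + 99) = (19 + k)*(99 + 5/k))
17806 + v(d) = 17806 + (1886 + 95/5 + 99*5) = 17806 + (1886 + 95*(⅕) + 495) = 17806 + (1886 + 19 + 495) = 17806 + 2400 = 20206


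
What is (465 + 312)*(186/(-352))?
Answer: -72261/176 ≈ -410.57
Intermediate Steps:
(465 + 312)*(186/(-352)) = 777*(186*(-1/352)) = 777*(-93/176) = -72261/176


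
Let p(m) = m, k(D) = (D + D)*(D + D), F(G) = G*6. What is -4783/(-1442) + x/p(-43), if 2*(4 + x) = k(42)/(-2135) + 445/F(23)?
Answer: 8901819589/2609832540 ≈ 3.4109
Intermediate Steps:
F(G) = 6*G
k(D) = 4*D² (k(D) = (2*D)*(2*D) = 4*D²)
x = -340099/84180 (x = -4 + ((4*42²)/(-2135) + 445/((6*23)))/2 = -4 + ((4*1764)*(-1/2135) + 445/138)/2 = -4 + (7056*(-1/2135) + 445*(1/138))/2 = -4 + (-1008/305 + 445/138)/2 = -4 + (½)*(-3379/42090) = -4 - 3379/84180 = -340099/84180 ≈ -4.0401)
-4783/(-1442) + x/p(-43) = -4783/(-1442) - 340099/84180/(-43) = -4783*(-1/1442) - 340099/84180*(-1/43) = 4783/1442 + 340099/3619740 = 8901819589/2609832540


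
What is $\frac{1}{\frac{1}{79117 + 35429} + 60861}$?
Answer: $\frac{114546}{6971384107} \approx 1.6431 \cdot 10^{-5}$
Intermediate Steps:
$\frac{1}{\frac{1}{79117 + 35429} + 60861} = \frac{1}{\frac{1}{114546} + 60861} = \frac{1}{\frac{6971384107}{114546}} = \frac{114546}{6971384107}$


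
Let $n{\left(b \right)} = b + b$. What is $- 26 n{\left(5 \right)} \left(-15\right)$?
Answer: $3900$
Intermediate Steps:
$n{\left(b \right)} = 2 b$
$- 26 n{\left(5 \right)} \left(-15\right) = - 26 \cdot 2 \cdot 5 \left(-15\right) = \left(-26\right) 10 \left(-15\right) = \left(-260\right) \left(-15\right) = 3900$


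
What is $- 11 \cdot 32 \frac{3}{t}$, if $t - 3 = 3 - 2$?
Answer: $-264$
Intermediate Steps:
$t = 4$ ($t = 3 + \left(3 - 2\right) = 3 + 1 = 4$)
$- 11 \cdot 32 \frac{3}{t} = - 11 \cdot 32 \cdot \frac{3}{4} = \left(-11\right) 24 = -264$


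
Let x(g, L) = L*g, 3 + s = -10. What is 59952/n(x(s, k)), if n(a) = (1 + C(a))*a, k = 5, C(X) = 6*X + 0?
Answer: 59952/25285 ≈ 2.3710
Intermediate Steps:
C(X) = 6*X
s = -13 (s = -3 - 10 = -13)
n(a) = a*(1 + 6*a) (n(a) = (1 + 6*a)*a = a*(1 + 6*a))
59952/n(x(s, k)) = 59952/(((5*(-13))*(1 + 6*(5*(-13))))) = 59952/((-65*(1 + 6*(-65)))) = 59952/((-65*(1 - 390))) = 59952/((-65*(-389))) = 59952/25285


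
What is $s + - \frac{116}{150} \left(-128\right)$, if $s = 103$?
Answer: $\frac{15149}{75} \approx 201.99$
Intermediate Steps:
$s + - \frac{116}{150} \left(-128\right) = 103 + - \frac{116}{150} \left(-128\right) = 103 + \left(-116\right) \frac{1}{150} \left(-128\right) = 103 - - \frac{7424}{75} = 103 + \frac{7424}{75} = \frac{15149}{75}$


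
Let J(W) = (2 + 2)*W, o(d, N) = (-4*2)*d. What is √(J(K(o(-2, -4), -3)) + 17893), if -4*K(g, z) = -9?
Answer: √17902 ≈ 133.80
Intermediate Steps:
o(d, N) = -8*d
K(g, z) = 9/4 (K(g, z) = -¼*(-9) = 9/4)
J(W) = 4*W
√(J(K(o(-2, -4), -3)) + 17893) = √(4*(9/4) + 17893) = √(9 + 17893) = √17902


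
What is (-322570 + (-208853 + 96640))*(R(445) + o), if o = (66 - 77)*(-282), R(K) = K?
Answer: -1542175301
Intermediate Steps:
o = 3102 (o = -11*(-282) = 3102)
(-322570 + (-208853 + 96640))*(R(445) + o) = (-322570 + (-208853 + 96640))*(445 + 3102) = (-322570 - 112213)*3547 = -434783*3547 = -1542175301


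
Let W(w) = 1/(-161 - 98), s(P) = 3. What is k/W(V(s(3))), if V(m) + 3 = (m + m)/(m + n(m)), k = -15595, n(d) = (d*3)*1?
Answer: 4039105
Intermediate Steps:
n(d) = 3*d (n(d) = (3*d)*1 = 3*d)
V(m) = -5/2 (V(m) = -3 + (m + m)/(m + 3*m) = -3 + (2*m)/((4*m)) = -3 + (2*m)*(1/(4*m)) = -3 + ½ = -5/2)
W(w) = -1/259 (W(w) = 1/(-259) = -1/259)
k/W(V(s(3))) = -15595/(-1/259) = -15595*(-259) = 4039105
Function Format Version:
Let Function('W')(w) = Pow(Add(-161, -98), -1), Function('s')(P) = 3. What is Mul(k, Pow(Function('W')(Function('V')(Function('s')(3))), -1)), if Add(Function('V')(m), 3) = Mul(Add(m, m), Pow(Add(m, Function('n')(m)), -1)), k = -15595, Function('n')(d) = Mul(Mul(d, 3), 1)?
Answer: 4039105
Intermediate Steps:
Function('n')(d) = Mul(3, d) (Function('n')(d) = Mul(Mul(3, d), 1) = Mul(3, d))
Function('V')(m) = Rational(-5, 2) (Function('V')(m) = Add(-3, Mul(Add(m, m), Pow(Add(m, Mul(3, m)), -1))) = Add(-3, Mul(Mul(2, m), Pow(Mul(4, m), -1))) = Add(-3, Mul(Mul(2, m), Mul(Rational(1, 4), Pow(m, -1)))) = Add(-3, Rational(1, 2)) = Rational(-5, 2))
Function('W')(w) = Rational(-1, 259) (Function('W')(w) = Pow(-259, -1) = Rational(-1, 259))
Mul(k, Pow(Function('W')(Function('V')(Function('s')(3))), -1)) = Mul(-15595, Pow(Rational(-1, 259), -1)) = Mul(-15595, -259) = 4039105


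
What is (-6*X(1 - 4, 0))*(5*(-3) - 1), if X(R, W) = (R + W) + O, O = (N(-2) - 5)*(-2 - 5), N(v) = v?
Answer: 4416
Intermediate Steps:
O = 49 (O = (-2 - 5)*(-2 - 5) = -7*(-7) = 49)
X(R, W) = 49 + R + W (X(R, W) = (R + W) + 49 = 49 + R + W)
(-6*X(1 - 4, 0))*(5*(-3) - 1) = (-6*(49 + (1 - 4) + 0))*(5*(-3) - 1) = (-6*(49 - 3 + 0))*(-15 - 1) = -6*46*(-16) = -276*(-16) = 4416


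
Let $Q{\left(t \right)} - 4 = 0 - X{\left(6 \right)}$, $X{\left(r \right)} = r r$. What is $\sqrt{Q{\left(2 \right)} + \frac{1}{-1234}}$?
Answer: $\frac{i \sqrt{48729426}}{1234} \approx 5.6569 i$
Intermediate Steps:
$X{\left(r \right)} = r^{2}$
$Q{\left(t \right)} = -32$ ($Q{\left(t \right)} = 4 + \left(0 - 6^{2}\right) = 4 + \left(0 - 36\right) = 4 - 36 = -32$)
$\sqrt{Q{\left(2 \right)} + \frac{1}{-1234}} = \sqrt{-32 + \frac{1}{-1234}} = \sqrt{-32 - \frac{1}{1234}} = \sqrt{- \frac{39489}{1234}} = \frac{i \sqrt{48729426}}{1234}$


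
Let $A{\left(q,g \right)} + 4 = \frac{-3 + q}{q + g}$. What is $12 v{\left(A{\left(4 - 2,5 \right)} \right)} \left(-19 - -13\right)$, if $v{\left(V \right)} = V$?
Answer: $\frac{2088}{7} \approx 298.29$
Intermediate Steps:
$A{\left(q,g \right)} = -4 + \frac{-3 + q}{g + q}$ ($A{\left(q,g \right)} = -4 + \frac{-3 + q}{q + g} = -4 + \frac{-3 + q}{g + q}$)
$12 v{\left(A{\left(4 - 2,5 \right)} \right)} \left(-19 - -13\right) = 12 \frac{-3 - 20 - 3 \left(4 - 2\right)}{5 + \left(4 - 2\right)} \left(-19 - -13\right) = 12 \frac{-3 - 20 - 3 \left(4 - 2\right)}{5 + \left(4 - 2\right)} \left(-19 + 13\right) = 12 \frac{-3 - 20 - 6}{5 + 2} \left(-6\right) = 12 \frac{-3 - 20 - 6}{7} \left(-6\right) = 12 \cdot \frac{1}{7} \left(-29\right) \left(-6\right) = 12 \left(- \frac{29}{7}\right) \left(-6\right) = \left(- \frac{348}{7}\right) \left(-6\right) = \frac{2088}{7}$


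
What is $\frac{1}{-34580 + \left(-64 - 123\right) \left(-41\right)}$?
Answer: $- \frac{1}{26913} \approx -3.7157 \cdot 10^{-5}$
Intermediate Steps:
$\frac{1}{-34580 + \left(-64 - 123\right) \left(-41\right)} = \frac{1}{-34580 - -7667} = \frac{1}{-34580 + 7667} = \frac{1}{-26913} = - \frac{1}{26913}$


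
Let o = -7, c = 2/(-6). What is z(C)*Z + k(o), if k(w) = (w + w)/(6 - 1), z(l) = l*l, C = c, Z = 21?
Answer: -7/15 ≈ -0.46667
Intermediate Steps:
c = -1/3 (c = 2*(-1/6) = -1/3 ≈ -0.33333)
C = -1/3 ≈ -0.33333
z(l) = l**2
k(w) = 2*w/5 (k(w) = (2*w)/5 = (2*w)*(1/5) = 2*w/5)
z(C)*Z + k(o) = (-1/3)**2*21 + (2/5)*(-7) = (1/9)*21 - 14/5 = 7/3 - 14/5 = -7/15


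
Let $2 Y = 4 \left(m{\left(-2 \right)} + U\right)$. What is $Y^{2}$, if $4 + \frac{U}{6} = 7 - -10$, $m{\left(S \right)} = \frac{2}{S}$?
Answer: $23716$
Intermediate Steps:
$U = 78$ ($U = -24 + 6 \left(7 - -10\right) = -24 + 6 \left(7 + 10\right) = -24 + 6 \cdot 17 = -24 + 102 = 78$)
$Y = 154$ ($Y = \frac{4 \left(\frac{2}{-2} + 78\right)}{2} = \frac{4 \left(2 \left(- \frac{1}{2}\right) + 78\right)}{2} = \frac{4 \left(-1 + 78\right)}{2} = \frac{4 \cdot 77}{2} = \frac{1}{2} \cdot 308 = 154$)
$Y^{2} = 154^{2} = 23716$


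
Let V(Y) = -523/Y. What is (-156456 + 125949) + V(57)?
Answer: -1739422/57 ≈ -30516.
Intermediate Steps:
(-156456 + 125949) + V(57) = (-156456 + 125949) - 523/57 = -30507 - 523*1/57 = -30507 - 523/57 = -1739422/57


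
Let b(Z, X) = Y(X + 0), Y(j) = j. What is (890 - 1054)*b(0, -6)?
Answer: 984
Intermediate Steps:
b(Z, X) = X (b(Z, X) = X + 0 = X)
(890 - 1054)*b(0, -6) = (890 - 1054)*(-6) = -164*(-6) = 984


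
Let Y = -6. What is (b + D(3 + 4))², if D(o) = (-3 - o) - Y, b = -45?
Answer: 2401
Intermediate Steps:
D(o) = 3 - o (D(o) = (-3 - o) - 1*(-6) = (-3 - o) + 6 = 3 - o)
(b + D(3 + 4))² = (-45 + (3 - (3 + 4)))² = (-45 + (3 - 1*7))² = (-45 + (3 - 7))² = (-45 - 4)² = (-49)² = 2401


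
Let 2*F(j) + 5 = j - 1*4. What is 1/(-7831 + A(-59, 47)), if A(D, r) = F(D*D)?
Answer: -1/6095 ≈ -0.00016407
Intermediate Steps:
F(j) = -9/2 + j/2 (F(j) = -5/2 + (j - 1*4)/2 = -5/2 + (j - 4)/2 = -5/2 + (-4 + j)/2 = -5/2 + (-2 + j/2) = -9/2 + j/2)
A(D, r) = -9/2 + D**2/2 (A(D, r) = -9/2 + (D*D)/2 = -9/2 + D**2/2)
1/(-7831 + A(-59, 47)) = 1/(-7831 + (-9/2 + (1/2)*(-59)**2)) = 1/(-7831 + (-9/2 + (1/2)*3481)) = 1/(-7831 + (-9/2 + 3481/2)) = 1/(-7831 + 1736) = 1/(-6095) = -1/6095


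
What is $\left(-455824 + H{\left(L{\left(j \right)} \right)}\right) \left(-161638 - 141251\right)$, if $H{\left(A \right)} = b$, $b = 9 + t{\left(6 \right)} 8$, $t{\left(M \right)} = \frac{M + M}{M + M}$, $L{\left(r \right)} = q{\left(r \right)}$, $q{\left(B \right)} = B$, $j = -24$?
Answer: $138058926423$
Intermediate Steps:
$L{\left(r \right)} = r$
$t{\left(M \right)} = 1$ ($t{\left(M \right)} = \frac{2 M}{2 M} = 2 M \frac{1}{2 M} = 1$)
$b = 17$ ($b = 9 + 1 \cdot 8 = 9 + 8 = 17$)
$H{\left(A \right)} = 17$
$\left(-455824 + H{\left(L{\left(j \right)} \right)}\right) \left(-161638 - 141251\right) = \left(-455824 + 17\right) \left(-161638 - 141251\right) = \left(-455807\right) \left(-302889\right) = 138058926423$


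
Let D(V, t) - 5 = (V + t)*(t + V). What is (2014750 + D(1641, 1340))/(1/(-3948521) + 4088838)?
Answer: 43043285449436/16144862708597 ≈ 2.6661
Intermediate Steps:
D(V, t) = 5 + (V + t)**2 (D(V, t) = 5 + (V + t)*(t + V) = 5 + (V + t)*(V + t) = 5 + (V + t)**2)
(2014750 + D(1641, 1340))/(1/(-3948521) + 4088838) = (2014750 + (5 + (1641 + 1340)**2))/(1/(-3948521) + 4088838) = (2014750 + (5 + 2981**2))/(-1/3948521 + 4088838) = (2014750 + (5 + 8886361))/(16144862708597/3948521) = (2014750 + 8886366)*(3948521/16144862708597) = 10901116*(3948521/16144862708597) = 43043285449436/16144862708597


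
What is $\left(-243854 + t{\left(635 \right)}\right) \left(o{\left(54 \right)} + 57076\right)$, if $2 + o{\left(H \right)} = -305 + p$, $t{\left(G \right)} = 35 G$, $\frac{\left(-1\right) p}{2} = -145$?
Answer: $-12645929111$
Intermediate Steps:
$p = 290$ ($p = \left(-2\right) \left(-145\right) = 290$)
$o{\left(H \right)} = -17$ ($o{\left(H \right)} = -2 + \left(-305 + 290\right) = -2 - 15 = -17$)
$\left(-243854 + t{\left(635 \right)}\right) \left(o{\left(54 \right)} + 57076\right) = \left(-243854 + 35 \cdot 635\right) \left(-17 + 57076\right) = \left(-243854 + 22225\right) 57059 = \left(-221629\right) 57059 = -12645929111$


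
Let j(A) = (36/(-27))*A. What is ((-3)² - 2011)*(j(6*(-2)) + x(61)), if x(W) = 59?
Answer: -150150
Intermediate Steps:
j(A) = -4*A/3 (j(A) = (36*(-1/27))*A = -4*A/3)
((-3)² - 2011)*(j(6*(-2)) + x(61)) = ((-3)² - 2011)*(-8*(-2) + 59) = (9 - 2011)*(-4/3*(-12) + 59) = -2002*(16 + 59) = -2002*75 = -150150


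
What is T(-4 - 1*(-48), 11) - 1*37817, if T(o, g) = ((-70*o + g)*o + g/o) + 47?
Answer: -691223/4 ≈ -1.7281e+5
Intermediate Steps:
T(o, g) = 47 + g/o + o*(g - 70*o) (T(o, g) = ((g - 70*o)*o + g/o) + 47 = (o*(g - 70*o) + g/o) + 47 = (g/o + o*(g - 70*o)) + 47 = 47 + g/o + o*(g - 70*o))
T(-4 - 1*(-48), 11) - 1*37817 = (47 - 70*(-4 - 1*(-48))² + 11*(-4 - 1*(-48)) + 11/(-4 - 1*(-48))) - 1*37817 = (47 - 70*(-4 + 48)² + 11*(-4 + 48) + 11/(-4 + 48)) - 37817 = (47 - 70*44² + 11*44 + 11/44) - 37817 = (47 - 70*1936 + 484 + 11*(1/44)) - 37817 = (47 - 135520 + 484 + ¼) - 37817 = -539955/4 - 37817 = -691223/4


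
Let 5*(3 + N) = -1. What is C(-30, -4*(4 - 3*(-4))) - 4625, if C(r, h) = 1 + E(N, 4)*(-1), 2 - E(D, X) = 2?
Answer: -4624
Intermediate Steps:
N = -16/5 (N = -3 + (⅕)*(-1) = -3 - ⅕ = -16/5 ≈ -3.2000)
E(D, X) = 0 (E(D, X) = 2 - 1*2 = 2 - 2 = 0)
C(r, h) = 1 (C(r, h) = 1 + 0*(-1) = 1 + 0 = 1)
C(-30, -4*(4 - 3*(-4))) - 4625 = 1 - 4625 = -4624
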